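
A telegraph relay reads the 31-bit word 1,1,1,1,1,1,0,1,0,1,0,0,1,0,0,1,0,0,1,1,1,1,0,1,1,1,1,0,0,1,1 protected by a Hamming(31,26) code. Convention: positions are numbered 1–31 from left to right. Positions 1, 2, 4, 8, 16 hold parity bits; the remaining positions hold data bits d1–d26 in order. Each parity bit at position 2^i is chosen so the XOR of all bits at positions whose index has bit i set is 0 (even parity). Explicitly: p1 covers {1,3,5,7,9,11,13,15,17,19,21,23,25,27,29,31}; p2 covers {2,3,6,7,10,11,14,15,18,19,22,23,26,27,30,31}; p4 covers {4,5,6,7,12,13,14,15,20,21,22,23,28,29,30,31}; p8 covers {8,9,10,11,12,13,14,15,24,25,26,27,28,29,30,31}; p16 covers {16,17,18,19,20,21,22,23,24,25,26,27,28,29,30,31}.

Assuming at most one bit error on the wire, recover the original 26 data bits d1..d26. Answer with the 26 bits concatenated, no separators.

11100100100001111011110111

s1 (pos 1,3,5,7,9,11,13,15,17,19,21,23,25,27,29,31): 1⊕1⊕1⊕0⊕0⊕0⊕1⊕0⊕0⊕1⊕1⊕0⊕1⊕1⊕0⊕1 = 1
s2 (pos 2,3,6,7,10,11,14,15,18,19,22,23,26,27,30,31): 1⊕1⊕1⊕0⊕1⊕0⊕0⊕0⊕0⊕1⊕1⊕0⊕1⊕1⊕1⊕1 = 0
s4 (pos 4,5,6,7,12,13,14,15,20,21,22,23,28,29,30,31): 1⊕1⊕1⊕0⊕0⊕1⊕0⊕0⊕1⊕1⊕1⊕0⊕0⊕0⊕1⊕1 = 1
s8 (pos 8,9,10,11,12,13,14,15,24,25,26,27,28,29,30,31): 1⊕0⊕1⊕0⊕0⊕1⊕0⊕0⊕1⊕1⊕1⊕1⊕0⊕0⊕1⊕1 = 1
s16 (pos 16,17,18,19,20,21,22,23,24,25,26,27,28,29,30,31): 1⊕0⊕0⊕1⊕1⊕1⊕1⊕0⊕1⊕1⊕1⊕1⊕0⊕0⊕1⊕1 = 1
Syndrome s16…s1 = 11101 → error at position 29.
Flip position 29: 1111110101001001001111011110011 → 1111110101001001001111011110111
Read data bits from positions 3,5,6,7,9,10,11,12,13,14,15,17,18,19,20,21,22,23,24,25,26,27,28,29,30,31: 11100100100001111011110111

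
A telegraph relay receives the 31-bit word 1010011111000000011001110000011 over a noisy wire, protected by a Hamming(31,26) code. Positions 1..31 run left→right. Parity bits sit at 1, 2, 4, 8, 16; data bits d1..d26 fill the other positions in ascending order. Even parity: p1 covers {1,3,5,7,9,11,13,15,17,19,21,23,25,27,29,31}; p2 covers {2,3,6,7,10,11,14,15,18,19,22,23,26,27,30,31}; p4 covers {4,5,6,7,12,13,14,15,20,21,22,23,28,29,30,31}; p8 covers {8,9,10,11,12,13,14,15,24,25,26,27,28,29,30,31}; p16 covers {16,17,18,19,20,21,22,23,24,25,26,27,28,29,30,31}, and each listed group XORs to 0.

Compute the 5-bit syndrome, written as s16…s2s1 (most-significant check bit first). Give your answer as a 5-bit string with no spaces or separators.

10001

s1 (pos 1,3,5,7,9,11,13,15,17,19,21,23,25,27,29,31): 1⊕1⊕0⊕1⊕1⊕0⊕0⊕0⊕0⊕1⊕0⊕1⊕0⊕0⊕0⊕1 = 1
s2 (pos 2,3,6,7,10,11,14,15,18,19,22,23,26,27,30,31): 0⊕1⊕1⊕1⊕1⊕0⊕0⊕0⊕1⊕1⊕1⊕1⊕0⊕0⊕1⊕1 = 0
s4 (pos 4,5,6,7,12,13,14,15,20,21,22,23,28,29,30,31): 0⊕0⊕1⊕1⊕0⊕0⊕0⊕0⊕0⊕0⊕1⊕1⊕0⊕0⊕1⊕1 = 0
s8 (pos 8,9,10,11,12,13,14,15,24,25,26,27,28,29,30,31): 1⊕1⊕1⊕0⊕0⊕0⊕0⊕0⊕1⊕0⊕0⊕0⊕0⊕0⊕1⊕1 = 0
s16 (pos 16,17,18,19,20,21,22,23,24,25,26,27,28,29,30,31): 0⊕0⊕1⊕1⊕0⊕0⊕1⊕1⊕1⊕0⊕0⊕0⊕0⊕0⊕1⊕1 = 1
Syndrome s16…s1 = 10001 → error at position 17.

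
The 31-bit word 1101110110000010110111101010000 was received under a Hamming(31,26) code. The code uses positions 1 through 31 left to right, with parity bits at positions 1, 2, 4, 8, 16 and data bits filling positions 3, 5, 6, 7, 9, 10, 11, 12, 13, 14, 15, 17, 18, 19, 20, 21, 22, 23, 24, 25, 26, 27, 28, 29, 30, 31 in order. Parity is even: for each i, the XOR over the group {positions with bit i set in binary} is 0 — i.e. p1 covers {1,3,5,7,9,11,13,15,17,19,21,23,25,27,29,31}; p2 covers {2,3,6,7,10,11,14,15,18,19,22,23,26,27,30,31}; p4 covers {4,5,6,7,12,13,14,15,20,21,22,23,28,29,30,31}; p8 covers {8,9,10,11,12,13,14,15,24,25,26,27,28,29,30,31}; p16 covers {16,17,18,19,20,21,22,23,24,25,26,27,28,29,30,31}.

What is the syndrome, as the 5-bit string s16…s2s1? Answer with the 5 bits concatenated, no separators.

s1 (pos 1,3,5,7,9,11,13,15,17,19,21,23,25,27,29,31): 1⊕0⊕1⊕0⊕1⊕0⊕0⊕1⊕1⊕0⊕1⊕1⊕1⊕1⊕0⊕0 = 1
s2 (pos 2,3,6,7,10,11,14,15,18,19,22,23,26,27,30,31): 1⊕0⊕1⊕0⊕0⊕0⊕0⊕1⊕1⊕0⊕1⊕1⊕0⊕1⊕0⊕0 = 1
s4 (pos 4,5,6,7,12,13,14,15,20,21,22,23,28,29,30,31): 1⊕1⊕1⊕0⊕0⊕0⊕0⊕1⊕1⊕1⊕1⊕1⊕0⊕0⊕0⊕0 = 0
s8 (pos 8,9,10,11,12,13,14,15,24,25,26,27,28,29,30,31): 1⊕1⊕0⊕0⊕0⊕0⊕0⊕1⊕0⊕1⊕0⊕1⊕0⊕0⊕0⊕0 = 1
s16 (pos 16,17,18,19,20,21,22,23,24,25,26,27,28,29,30,31): 0⊕1⊕1⊕0⊕1⊕1⊕1⊕1⊕0⊕1⊕0⊕1⊕0⊕0⊕0⊕0 = 0
Syndrome s16…s1 = 01011 → error at position 11.

01011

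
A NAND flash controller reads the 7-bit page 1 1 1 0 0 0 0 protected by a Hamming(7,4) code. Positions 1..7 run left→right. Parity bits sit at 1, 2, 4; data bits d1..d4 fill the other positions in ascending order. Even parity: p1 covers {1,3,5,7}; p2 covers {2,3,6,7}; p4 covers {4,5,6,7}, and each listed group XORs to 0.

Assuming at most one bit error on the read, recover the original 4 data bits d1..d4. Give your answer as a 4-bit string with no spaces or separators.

s1 (pos 1,3,5,7): 1⊕1⊕0⊕0 = 0
s2 (pos 2,3,6,7): 1⊕1⊕0⊕0 = 0
s4 (pos 4,5,6,7): 0⊕0⊕0⊕0 = 0
Syndrome s4…s1 = 000 → no error.
Read data bits from positions 3,5,6,7: 1000

1000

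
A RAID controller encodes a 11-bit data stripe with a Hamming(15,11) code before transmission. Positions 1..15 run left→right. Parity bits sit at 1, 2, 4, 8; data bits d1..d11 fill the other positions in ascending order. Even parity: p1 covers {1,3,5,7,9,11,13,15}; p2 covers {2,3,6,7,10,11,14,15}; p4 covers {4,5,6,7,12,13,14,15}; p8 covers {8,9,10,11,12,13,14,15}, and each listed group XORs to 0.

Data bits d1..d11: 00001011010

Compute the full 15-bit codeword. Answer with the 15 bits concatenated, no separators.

Place data at non-parity positions: p1 p2 0 p4 0 0 0 p8 1 0 1 1 0 1 0
p1 (pos 1,3,5,7,9,11,13,15): XOR of data positions = 0⊕0⊕0⊕1⊕1⊕0⊕0 = 0
p2 (pos 2,3,6,7,10,11,14,15): XOR of data positions = 0⊕0⊕0⊕0⊕1⊕1⊕0 = 0
p4 (pos 4,5,6,7,12,13,14,15): XOR of data positions = 0⊕0⊕0⊕1⊕0⊕1⊕0 = 0
p8 (pos 8,9,10,11,12,13,14,15): XOR of data positions = 1⊕0⊕1⊕1⊕0⊕1⊕0 = 0
Codeword: 000000001011010

000000001011010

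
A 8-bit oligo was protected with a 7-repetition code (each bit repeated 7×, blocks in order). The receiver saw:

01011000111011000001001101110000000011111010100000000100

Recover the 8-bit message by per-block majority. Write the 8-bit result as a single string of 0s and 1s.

01010100

Block 1 (0101100): 3 ones → 0
Block 2 (0111011): 5 ones → 1
Block 3 (0000010): 1 one → 0
Block 4 (0110111): 5 ones → 1
Block 5 (0000000): 0 ones → 0
Block 6 (0111110): 5 ones → 1
Block 7 (1010000): 2 ones → 0
Block 8 (0000100): 1 one → 0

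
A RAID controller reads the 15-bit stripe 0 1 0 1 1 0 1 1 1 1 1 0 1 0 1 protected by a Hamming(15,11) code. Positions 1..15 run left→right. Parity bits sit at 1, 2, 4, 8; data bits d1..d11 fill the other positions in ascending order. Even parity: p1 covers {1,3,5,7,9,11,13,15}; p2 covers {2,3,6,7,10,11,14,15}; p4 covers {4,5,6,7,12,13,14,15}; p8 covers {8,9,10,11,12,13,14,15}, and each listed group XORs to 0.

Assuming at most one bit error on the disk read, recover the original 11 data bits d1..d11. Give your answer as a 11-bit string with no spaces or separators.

01111110101

s1 (pos 1,3,5,7,9,11,13,15): 0⊕0⊕1⊕1⊕1⊕1⊕1⊕1 = 0
s2 (pos 2,3,6,7,10,11,14,15): 1⊕0⊕0⊕1⊕1⊕1⊕0⊕1 = 1
s4 (pos 4,5,6,7,12,13,14,15): 1⊕1⊕0⊕1⊕0⊕1⊕0⊕1 = 1
s8 (pos 8,9,10,11,12,13,14,15): 1⊕1⊕1⊕1⊕0⊕1⊕0⊕1 = 0
Syndrome s8…s1 = 0110 → error at position 6.
Flip position 6: 010110111110101 → 010111111110101
Read data bits from positions 3,5,6,7,9,10,11,12,13,14,15: 01111110101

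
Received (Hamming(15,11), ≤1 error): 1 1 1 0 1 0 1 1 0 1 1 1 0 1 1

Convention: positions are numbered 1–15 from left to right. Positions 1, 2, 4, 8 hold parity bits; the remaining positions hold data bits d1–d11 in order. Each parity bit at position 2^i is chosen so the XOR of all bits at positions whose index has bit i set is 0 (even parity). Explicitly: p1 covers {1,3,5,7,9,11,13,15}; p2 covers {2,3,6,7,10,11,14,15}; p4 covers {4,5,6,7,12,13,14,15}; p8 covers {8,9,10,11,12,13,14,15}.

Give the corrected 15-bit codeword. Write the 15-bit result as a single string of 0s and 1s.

111011110111011

s1 (pos 1,3,5,7,9,11,13,15): 1⊕1⊕1⊕1⊕0⊕1⊕0⊕1 = 0
s2 (pos 2,3,6,7,10,11,14,15): 1⊕1⊕0⊕1⊕1⊕1⊕1⊕1 = 1
s4 (pos 4,5,6,7,12,13,14,15): 0⊕1⊕0⊕1⊕1⊕0⊕1⊕1 = 1
s8 (pos 8,9,10,11,12,13,14,15): 1⊕0⊕1⊕1⊕1⊕0⊕1⊕1 = 0
Syndrome s8…s1 = 0110 → error at position 6.
Flip position 6: 111010110111011 → 111011110111011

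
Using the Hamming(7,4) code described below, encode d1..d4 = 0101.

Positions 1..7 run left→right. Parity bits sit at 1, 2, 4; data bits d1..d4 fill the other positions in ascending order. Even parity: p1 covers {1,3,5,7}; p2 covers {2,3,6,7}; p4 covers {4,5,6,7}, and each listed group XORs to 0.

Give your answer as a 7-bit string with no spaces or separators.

Place data at non-parity positions: p1 p2 0 p4 1 0 1
p1 (pos 1,3,5,7): XOR of data positions = 0⊕1⊕1 = 0
p2 (pos 2,3,6,7): XOR of data positions = 0⊕0⊕1 = 1
p4 (pos 4,5,6,7): XOR of data positions = 1⊕0⊕1 = 0
Codeword: 0100101

0100101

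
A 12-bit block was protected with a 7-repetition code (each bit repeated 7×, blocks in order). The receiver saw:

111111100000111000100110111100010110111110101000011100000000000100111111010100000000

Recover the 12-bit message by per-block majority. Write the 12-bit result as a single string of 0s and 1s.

Block 1 (1111111): 7 ones → 1
Block 2 (0000011): 2 ones → 0
Block 3 (1000100): 2 ones → 0
Block 4 (1101111): 6 ones → 1
Block 5 (0001011): 3 ones → 0
Block 6 (0111110): 5 ones → 1
Block 7 (1010000): 2 ones → 0
Block 8 (1110000): 3 ones → 0
Block 9 (0000000): 0 ones → 0
Block 10 (1001111): 5 ones → 1
Block 11 (1101010): 4 ones → 1
Block 12 (0000000): 0 ones → 0

100101000110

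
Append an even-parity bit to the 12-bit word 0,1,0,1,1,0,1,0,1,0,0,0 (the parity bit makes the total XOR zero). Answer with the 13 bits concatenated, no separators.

XOR of the 12 data bits: 0⊕1⊕0⊕1⊕1⊕0⊕1⊕0⊕1⊕0⊕0⊕0 = 1
Parity bit = 1 (so all 13 bits XOR to 0).

0101101010001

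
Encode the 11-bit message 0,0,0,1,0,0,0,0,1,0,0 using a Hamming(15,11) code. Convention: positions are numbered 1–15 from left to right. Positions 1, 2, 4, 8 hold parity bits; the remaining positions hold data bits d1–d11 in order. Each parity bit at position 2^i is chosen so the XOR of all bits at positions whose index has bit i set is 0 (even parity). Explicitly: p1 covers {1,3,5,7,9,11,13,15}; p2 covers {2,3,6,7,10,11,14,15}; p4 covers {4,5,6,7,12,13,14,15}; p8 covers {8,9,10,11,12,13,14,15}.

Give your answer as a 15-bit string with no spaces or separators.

010000110000100

Place data at non-parity positions: p1 p2 0 p4 0 0 1 p8 0 0 0 0 1 0 0
p1 (pos 1,3,5,7,9,11,13,15): XOR of data positions = 0⊕0⊕1⊕0⊕0⊕1⊕0 = 0
p2 (pos 2,3,6,7,10,11,14,15): XOR of data positions = 0⊕0⊕1⊕0⊕0⊕0⊕0 = 1
p4 (pos 4,5,6,7,12,13,14,15): XOR of data positions = 0⊕0⊕1⊕0⊕1⊕0⊕0 = 0
p8 (pos 8,9,10,11,12,13,14,15): XOR of data positions = 0⊕0⊕0⊕0⊕1⊕0⊕0 = 1
Codeword: 010000110000100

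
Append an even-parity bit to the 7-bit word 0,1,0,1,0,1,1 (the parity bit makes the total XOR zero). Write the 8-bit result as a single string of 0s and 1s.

XOR of the 7 data bits: 0⊕1⊕0⊕1⊕0⊕1⊕1 = 0
Parity bit = 0 (so all 8 bits XOR to 0).

01010110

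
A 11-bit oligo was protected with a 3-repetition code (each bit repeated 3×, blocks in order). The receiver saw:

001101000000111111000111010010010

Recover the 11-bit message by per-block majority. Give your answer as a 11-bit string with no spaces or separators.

Block 1 (001): 1 one → 0
Block 2 (101): 2 ones → 1
Block 3 (000): 0 ones → 0
Block 4 (000): 0 ones → 0
Block 5 (111): 3 ones → 1
Block 6 (111): 3 ones → 1
Block 7 (000): 0 ones → 0
Block 8 (111): 3 ones → 1
Block 9 (010): 1 one → 0
Block 10 (010): 1 one → 0
Block 11 (010): 1 one → 0

01001101000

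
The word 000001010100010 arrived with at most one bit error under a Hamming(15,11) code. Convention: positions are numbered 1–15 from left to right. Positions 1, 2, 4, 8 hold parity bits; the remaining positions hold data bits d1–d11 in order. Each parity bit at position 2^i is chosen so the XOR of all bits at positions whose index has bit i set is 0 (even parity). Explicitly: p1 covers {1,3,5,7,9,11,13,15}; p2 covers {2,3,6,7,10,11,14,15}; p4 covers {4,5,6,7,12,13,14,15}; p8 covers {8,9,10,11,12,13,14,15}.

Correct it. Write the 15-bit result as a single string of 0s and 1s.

s1 (pos 1,3,5,7,9,11,13,15): 0⊕0⊕0⊕0⊕0⊕0⊕0⊕0 = 0
s2 (pos 2,3,6,7,10,11,14,15): 0⊕0⊕1⊕0⊕1⊕0⊕1⊕0 = 1
s4 (pos 4,5,6,7,12,13,14,15): 0⊕0⊕1⊕0⊕0⊕0⊕1⊕0 = 0
s8 (pos 8,9,10,11,12,13,14,15): 1⊕0⊕1⊕0⊕0⊕0⊕1⊕0 = 1
Syndrome s8…s1 = 1010 → error at position 10.
Flip position 10: 000001010100010 → 000001010000010

000001010000010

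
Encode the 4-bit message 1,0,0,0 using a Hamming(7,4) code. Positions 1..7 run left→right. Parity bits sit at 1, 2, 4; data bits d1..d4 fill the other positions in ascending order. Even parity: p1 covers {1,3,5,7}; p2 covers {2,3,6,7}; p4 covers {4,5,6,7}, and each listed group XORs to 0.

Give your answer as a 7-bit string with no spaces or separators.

1110000

Place data at non-parity positions: p1 p2 1 p4 0 0 0
p1 (pos 1,3,5,7): XOR of data positions = 1⊕0⊕0 = 1
p2 (pos 2,3,6,7): XOR of data positions = 1⊕0⊕0 = 1
p4 (pos 4,5,6,7): XOR of data positions = 0⊕0⊕0 = 0
Codeword: 1110000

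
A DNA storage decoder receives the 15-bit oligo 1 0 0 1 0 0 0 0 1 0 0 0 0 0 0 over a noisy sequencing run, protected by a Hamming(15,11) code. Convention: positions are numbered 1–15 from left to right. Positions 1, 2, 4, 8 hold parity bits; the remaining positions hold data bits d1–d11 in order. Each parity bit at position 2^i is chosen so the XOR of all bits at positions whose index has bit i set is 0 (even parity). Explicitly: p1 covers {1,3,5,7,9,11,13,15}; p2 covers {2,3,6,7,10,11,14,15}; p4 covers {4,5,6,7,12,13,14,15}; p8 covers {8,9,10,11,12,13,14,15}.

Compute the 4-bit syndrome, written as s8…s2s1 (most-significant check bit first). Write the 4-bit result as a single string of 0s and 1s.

s1 (pos 1,3,5,7,9,11,13,15): 1⊕0⊕0⊕0⊕1⊕0⊕0⊕0 = 0
s2 (pos 2,3,6,7,10,11,14,15): 0⊕0⊕0⊕0⊕0⊕0⊕0⊕0 = 0
s4 (pos 4,5,6,7,12,13,14,15): 1⊕0⊕0⊕0⊕0⊕0⊕0⊕0 = 1
s8 (pos 8,9,10,11,12,13,14,15): 0⊕1⊕0⊕0⊕0⊕0⊕0⊕0 = 1
Syndrome s8…s1 = 1100 → error at position 12.

1100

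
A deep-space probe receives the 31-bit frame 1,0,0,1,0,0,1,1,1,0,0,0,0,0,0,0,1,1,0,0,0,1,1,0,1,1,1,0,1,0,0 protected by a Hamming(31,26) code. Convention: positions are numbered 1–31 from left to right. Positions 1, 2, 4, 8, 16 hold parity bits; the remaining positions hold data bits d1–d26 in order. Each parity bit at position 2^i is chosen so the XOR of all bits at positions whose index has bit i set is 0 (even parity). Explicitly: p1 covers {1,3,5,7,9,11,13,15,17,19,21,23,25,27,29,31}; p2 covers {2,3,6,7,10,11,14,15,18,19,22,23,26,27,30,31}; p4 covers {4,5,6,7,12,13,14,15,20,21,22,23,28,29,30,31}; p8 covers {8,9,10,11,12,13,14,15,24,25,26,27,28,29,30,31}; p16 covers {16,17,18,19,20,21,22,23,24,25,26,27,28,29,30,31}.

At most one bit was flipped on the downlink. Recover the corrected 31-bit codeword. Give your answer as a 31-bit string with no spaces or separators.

1000001110000000110001101110100

s1 (pos 1,3,5,7,9,11,13,15,17,19,21,23,25,27,29,31): 1⊕0⊕0⊕1⊕1⊕0⊕0⊕0⊕1⊕0⊕0⊕1⊕1⊕1⊕1⊕0 = 0
s2 (pos 2,3,6,7,10,11,14,15,18,19,22,23,26,27,30,31): 0⊕0⊕0⊕1⊕0⊕0⊕0⊕0⊕1⊕0⊕1⊕1⊕1⊕1⊕0⊕0 = 0
s4 (pos 4,5,6,7,12,13,14,15,20,21,22,23,28,29,30,31): 1⊕0⊕0⊕1⊕0⊕0⊕0⊕0⊕0⊕0⊕1⊕1⊕0⊕1⊕0⊕0 = 1
s8 (pos 8,9,10,11,12,13,14,15,24,25,26,27,28,29,30,31): 1⊕1⊕0⊕0⊕0⊕0⊕0⊕0⊕0⊕1⊕1⊕1⊕0⊕1⊕0⊕0 = 0
s16 (pos 16,17,18,19,20,21,22,23,24,25,26,27,28,29,30,31): 0⊕1⊕1⊕0⊕0⊕0⊕1⊕1⊕0⊕1⊕1⊕1⊕0⊕1⊕0⊕0 = 0
Syndrome s16…s1 = 00100 → error at position 4.
Flip position 4: 1001001110000000110001101110100 → 1000001110000000110001101110100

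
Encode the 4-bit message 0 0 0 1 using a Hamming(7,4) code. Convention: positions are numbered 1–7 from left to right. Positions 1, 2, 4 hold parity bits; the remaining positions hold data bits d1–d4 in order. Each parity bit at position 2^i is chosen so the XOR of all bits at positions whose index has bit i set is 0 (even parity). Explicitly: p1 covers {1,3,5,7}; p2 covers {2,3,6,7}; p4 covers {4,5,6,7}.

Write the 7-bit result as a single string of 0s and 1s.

Place data at non-parity positions: p1 p2 0 p4 0 0 1
p1 (pos 1,3,5,7): XOR of data positions = 0⊕0⊕1 = 1
p2 (pos 2,3,6,7): XOR of data positions = 0⊕0⊕1 = 1
p4 (pos 4,5,6,7): XOR of data positions = 0⊕0⊕1 = 1
Codeword: 1101001

1101001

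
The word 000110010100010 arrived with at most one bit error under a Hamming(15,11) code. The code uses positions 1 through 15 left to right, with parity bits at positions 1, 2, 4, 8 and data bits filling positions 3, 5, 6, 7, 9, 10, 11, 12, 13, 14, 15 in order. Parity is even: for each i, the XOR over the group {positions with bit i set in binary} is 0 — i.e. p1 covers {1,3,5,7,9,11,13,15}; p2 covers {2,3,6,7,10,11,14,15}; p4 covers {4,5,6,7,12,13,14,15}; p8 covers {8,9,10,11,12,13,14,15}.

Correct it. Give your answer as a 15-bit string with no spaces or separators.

s1 (pos 1,3,5,7,9,11,13,15): 0⊕0⊕1⊕0⊕0⊕0⊕0⊕0 = 1
s2 (pos 2,3,6,7,10,11,14,15): 0⊕0⊕0⊕0⊕1⊕0⊕1⊕0 = 0
s4 (pos 4,5,6,7,12,13,14,15): 1⊕1⊕0⊕0⊕0⊕0⊕1⊕0 = 1
s8 (pos 8,9,10,11,12,13,14,15): 1⊕0⊕1⊕0⊕0⊕0⊕1⊕0 = 1
Syndrome s8…s1 = 1101 → error at position 13.
Flip position 13: 000110010100010 → 000110010100110

000110010100110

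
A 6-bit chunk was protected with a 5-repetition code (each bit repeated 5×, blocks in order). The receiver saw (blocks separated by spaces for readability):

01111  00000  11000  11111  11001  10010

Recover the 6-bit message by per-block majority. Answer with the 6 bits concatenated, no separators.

Block 1 (01111): 4 ones → 1
Block 2 (00000): 0 ones → 0
Block 3 (11000): 2 ones → 0
Block 4 (11111): 5 ones → 1
Block 5 (11001): 3 ones → 1
Block 6 (10010): 2 ones → 0

100110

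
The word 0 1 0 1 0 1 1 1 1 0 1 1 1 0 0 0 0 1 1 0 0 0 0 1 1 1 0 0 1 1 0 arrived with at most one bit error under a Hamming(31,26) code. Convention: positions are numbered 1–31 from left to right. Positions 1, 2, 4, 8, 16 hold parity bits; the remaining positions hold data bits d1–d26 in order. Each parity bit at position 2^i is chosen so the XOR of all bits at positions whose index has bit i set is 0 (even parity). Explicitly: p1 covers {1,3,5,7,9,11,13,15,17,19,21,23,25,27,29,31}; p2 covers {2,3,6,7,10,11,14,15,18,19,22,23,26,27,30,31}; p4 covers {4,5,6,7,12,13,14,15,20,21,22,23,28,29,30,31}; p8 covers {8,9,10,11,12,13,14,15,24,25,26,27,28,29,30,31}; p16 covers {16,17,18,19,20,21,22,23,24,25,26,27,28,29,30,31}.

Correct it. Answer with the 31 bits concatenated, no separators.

s1 (pos 1,3,5,7,9,11,13,15,17,19,21,23,25,27,29,31): 0⊕0⊕0⊕1⊕1⊕1⊕1⊕0⊕0⊕1⊕0⊕0⊕1⊕0⊕1⊕0 = 1
s2 (pos 2,3,6,7,10,11,14,15,18,19,22,23,26,27,30,31): 1⊕0⊕1⊕1⊕0⊕1⊕0⊕0⊕1⊕1⊕0⊕0⊕1⊕0⊕1⊕0 = 0
s4 (pos 4,5,6,7,12,13,14,15,20,21,22,23,28,29,30,31): 1⊕0⊕1⊕1⊕1⊕1⊕0⊕0⊕0⊕0⊕0⊕0⊕0⊕1⊕1⊕0 = 1
s8 (pos 8,9,10,11,12,13,14,15,24,25,26,27,28,29,30,31): 1⊕1⊕0⊕1⊕1⊕1⊕0⊕0⊕1⊕1⊕1⊕0⊕0⊕1⊕1⊕0 = 0
s16 (pos 16,17,18,19,20,21,22,23,24,25,26,27,28,29,30,31): 0⊕0⊕1⊕1⊕0⊕0⊕0⊕0⊕1⊕1⊕1⊕0⊕0⊕1⊕1⊕0 = 1
Syndrome s16…s1 = 10101 → error at position 21.
Flip position 21: 0101011110111000011000011100110 → 0101011110111000011010011100110

0101011110111000011010011100110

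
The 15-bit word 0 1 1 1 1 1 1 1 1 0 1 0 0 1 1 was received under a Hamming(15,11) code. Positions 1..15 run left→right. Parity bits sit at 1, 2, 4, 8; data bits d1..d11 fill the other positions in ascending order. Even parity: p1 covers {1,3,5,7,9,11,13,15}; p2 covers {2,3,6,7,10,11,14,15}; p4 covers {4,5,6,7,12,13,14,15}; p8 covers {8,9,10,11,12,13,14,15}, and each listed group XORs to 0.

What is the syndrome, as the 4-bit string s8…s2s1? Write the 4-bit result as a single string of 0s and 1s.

s1 (pos 1,3,5,7,9,11,13,15): 0⊕1⊕1⊕1⊕1⊕1⊕0⊕1 = 0
s2 (pos 2,3,6,7,10,11,14,15): 1⊕1⊕1⊕1⊕0⊕1⊕1⊕1 = 1
s4 (pos 4,5,6,7,12,13,14,15): 1⊕1⊕1⊕1⊕0⊕0⊕1⊕1 = 0
s8 (pos 8,9,10,11,12,13,14,15): 1⊕1⊕0⊕1⊕0⊕0⊕1⊕1 = 1
Syndrome s8…s1 = 1010 → error at position 10.

1010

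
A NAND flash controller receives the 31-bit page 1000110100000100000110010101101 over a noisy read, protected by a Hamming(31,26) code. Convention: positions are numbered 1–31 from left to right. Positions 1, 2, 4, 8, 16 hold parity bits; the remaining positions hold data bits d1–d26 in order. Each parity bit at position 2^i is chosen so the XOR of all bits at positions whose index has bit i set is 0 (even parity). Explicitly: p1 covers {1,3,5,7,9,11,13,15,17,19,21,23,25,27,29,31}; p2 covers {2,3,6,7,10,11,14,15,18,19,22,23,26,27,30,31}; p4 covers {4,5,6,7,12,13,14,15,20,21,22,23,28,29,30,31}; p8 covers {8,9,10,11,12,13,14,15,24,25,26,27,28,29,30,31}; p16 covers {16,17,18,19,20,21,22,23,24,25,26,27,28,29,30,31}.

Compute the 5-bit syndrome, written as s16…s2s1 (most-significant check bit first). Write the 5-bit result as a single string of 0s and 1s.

11001

s1 (pos 1,3,5,7,9,11,13,15,17,19,21,23,25,27,29,31): 1⊕0⊕1⊕0⊕0⊕0⊕0⊕0⊕0⊕0⊕1⊕0⊕0⊕0⊕1⊕1 = 1
s2 (pos 2,3,6,7,10,11,14,15,18,19,22,23,26,27,30,31): 0⊕0⊕1⊕0⊕0⊕0⊕1⊕0⊕0⊕0⊕0⊕0⊕1⊕0⊕0⊕1 = 0
s4 (pos 4,5,6,7,12,13,14,15,20,21,22,23,28,29,30,31): 0⊕1⊕1⊕0⊕0⊕0⊕1⊕0⊕1⊕1⊕0⊕0⊕1⊕1⊕0⊕1 = 0
s8 (pos 8,9,10,11,12,13,14,15,24,25,26,27,28,29,30,31): 1⊕0⊕0⊕0⊕0⊕0⊕1⊕0⊕1⊕0⊕1⊕0⊕1⊕1⊕0⊕1 = 1
s16 (pos 16,17,18,19,20,21,22,23,24,25,26,27,28,29,30,31): 0⊕0⊕0⊕0⊕1⊕1⊕0⊕0⊕1⊕0⊕1⊕0⊕1⊕1⊕0⊕1 = 1
Syndrome s16…s1 = 11001 → error at position 25.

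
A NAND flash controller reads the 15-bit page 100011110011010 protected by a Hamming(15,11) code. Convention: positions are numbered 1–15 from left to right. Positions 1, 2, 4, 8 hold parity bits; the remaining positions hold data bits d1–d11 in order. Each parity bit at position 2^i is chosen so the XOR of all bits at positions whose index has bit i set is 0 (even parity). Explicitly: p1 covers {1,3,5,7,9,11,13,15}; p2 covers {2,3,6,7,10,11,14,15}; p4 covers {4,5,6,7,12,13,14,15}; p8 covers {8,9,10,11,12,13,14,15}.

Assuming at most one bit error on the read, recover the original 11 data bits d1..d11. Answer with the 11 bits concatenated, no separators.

01110011010

s1 (pos 1,3,5,7,9,11,13,15): 1⊕0⊕1⊕1⊕0⊕1⊕0⊕0 = 0
s2 (pos 2,3,6,7,10,11,14,15): 0⊕0⊕1⊕1⊕0⊕1⊕1⊕0 = 0
s4 (pos 4,5,6,7,12,13,14,15): 0⊕1⊕1⊕1⊕1⊕0⊕1⊕0 = 1
s8 (pos 8,9,10,11,12,13,14,15): 1⊕0⊕0⊕1⊕1⊕0⊕1⊕0 = 0
Syndrome s8…s1 = 0100 → error at position 4.
Flip position 4: 100011110011010 → 100111110011010
Read data bits from positions 3,5,6,7,9,10,11,12,13,14,15: 01110011010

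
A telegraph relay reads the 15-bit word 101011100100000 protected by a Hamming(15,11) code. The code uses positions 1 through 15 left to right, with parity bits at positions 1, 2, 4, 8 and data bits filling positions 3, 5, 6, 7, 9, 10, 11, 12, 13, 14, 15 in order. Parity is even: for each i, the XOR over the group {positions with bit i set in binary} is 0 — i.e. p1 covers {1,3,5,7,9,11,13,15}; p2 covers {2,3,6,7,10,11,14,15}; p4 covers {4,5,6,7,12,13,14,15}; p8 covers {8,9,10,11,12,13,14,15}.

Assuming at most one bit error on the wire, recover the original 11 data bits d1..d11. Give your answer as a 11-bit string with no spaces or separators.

11110101000

s1 (pos 1,3,5,7,9,11,13,15): 1⊕1⊕1⊕1⊕0⊕0⊕0⊕0 = 0
s2 (pos 2,3,6,7,10,11,14,15): 0⊕1⊕1⊕1⊕1⊕0⊕0⊕0 = 0
s4 (pos 4,5,6,7,12,13,14,15): 0⊕1⊕1⊕1⊕0⊕0⊕0⊕0 = 1
s8 (pos 8,9,10,11,12,13,14,15): 0⊕0⊕1⊕0⊕0⊕0⊕0⊕0 = 1
Syndrome s8…s1 = 1100 → error at position 12.
Flip position 12: 101011100100000 → 101011100101000
Read data bits from positions 3,5,6,7,9,10,11,12,13,14,15: 11110101000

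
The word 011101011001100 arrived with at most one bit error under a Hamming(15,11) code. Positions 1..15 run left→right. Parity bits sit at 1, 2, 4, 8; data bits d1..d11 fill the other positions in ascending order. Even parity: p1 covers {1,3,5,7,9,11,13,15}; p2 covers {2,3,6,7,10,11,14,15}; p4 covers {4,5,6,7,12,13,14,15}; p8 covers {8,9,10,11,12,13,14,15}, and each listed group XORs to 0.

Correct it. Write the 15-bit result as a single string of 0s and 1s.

s1 (pos 1,3,5,7,9,11,13,15): 0⊕1⊕0⊕0⊕1⊕0⊕1⊕0 = 1
s2 (pos 2,3,6,7,10,11,14,15): 1⊕1⊕1⊕0⊕0⊕0⊕0⊕0 = 1
s4 (pos 4,5,6,7,12,13,14,15): 1⊕0⊕1⊕0⊕1⊕1⊕0⊕0 = 0
s8 (pos 8,9,10,11,12,13,14,15): 1⊕1⊕0⊕0⊕1⊕1⊕0⊕0 = 0
Syndrome s8…s1 = 0011 → error at position 3.
Flip position 3: 011101011001100 → 010101011001100

010101011001100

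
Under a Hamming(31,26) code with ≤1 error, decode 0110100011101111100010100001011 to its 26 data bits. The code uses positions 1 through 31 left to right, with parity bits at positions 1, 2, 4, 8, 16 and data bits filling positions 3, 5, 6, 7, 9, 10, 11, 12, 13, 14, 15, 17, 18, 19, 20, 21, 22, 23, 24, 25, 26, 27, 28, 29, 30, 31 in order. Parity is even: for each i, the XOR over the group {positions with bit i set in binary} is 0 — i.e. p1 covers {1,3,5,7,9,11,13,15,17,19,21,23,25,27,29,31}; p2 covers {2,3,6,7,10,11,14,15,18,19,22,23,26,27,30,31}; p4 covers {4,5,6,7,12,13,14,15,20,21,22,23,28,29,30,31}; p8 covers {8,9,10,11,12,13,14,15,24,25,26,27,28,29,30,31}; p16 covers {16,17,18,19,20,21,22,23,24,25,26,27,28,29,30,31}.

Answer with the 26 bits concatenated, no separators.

11001110111100010100001001

s1 (pos 1,3,5,7,9,11,13,15,17,19,21,23,25,27,29,31): 0⊕1⊕1⊕0⊕1⊕1⊕1⊕1⊕1⊕0⊕1⊕1⊕0⊕0⊕0⊕1 = 0
s2 (pos 2,3,6,7,10,11,14,15,18,19,22,23,26,27,30,31): 1⊕1⊕0⊕0⊕1⊕1⊕1⊕1⊕0⊕0⊕0⊕1⊕0⊕0⊕1⊕1 = 1
s4 (pos 4,5,6,7,12,13,14,15,20,21,22,23,28,29,30,31): 0⊕1⊕0⊕0⊕0⊕1⊕1⊕1⊕0⊕1⊕0⊕1⊕1⊕0⊕1⊕1 = 1
s8 (pos 8,9,10,11,12,13,14,15,24,25,26,27,28,29,30,31): 0⊕1⊕1⊕1⊕0⊕1⊕1⊕1⊕0⊕0⊕0⊕0⊕1⊕0⊕1⊕1 = 1
s16 (pos 16,17,18,19,20,21,22,23,24,25,26,27,28,29,30,31): 1⊕1⊕0⊕0⊕0⊕1⊕0⊕1⊕0⊕0⊕0⊕0⊕1⊕0⊕1⊕1 = 1
Syndrome s16…s1 = 11110 → error at position 30.
Flip position 30: 0110100011101111100010100001011 → 0110100011101111100010100001001
Read data bits from positions 3,5,6,7,9,10,11,12,13,14,15,17,18,19,20,21,22,23,24,25,26,27,28,29,30,31: 11001110111100010100001001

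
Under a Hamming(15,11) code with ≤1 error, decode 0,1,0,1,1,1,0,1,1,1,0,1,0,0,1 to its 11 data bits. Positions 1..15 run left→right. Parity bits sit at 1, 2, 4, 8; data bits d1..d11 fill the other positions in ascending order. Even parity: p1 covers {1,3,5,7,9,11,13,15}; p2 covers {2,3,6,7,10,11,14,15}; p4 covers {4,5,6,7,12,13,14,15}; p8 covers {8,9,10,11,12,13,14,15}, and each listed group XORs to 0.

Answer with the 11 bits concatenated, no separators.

s1 (pos 1,3,5,7,9,11,13,15): 0⊕0⊕1⊕0⊕1⊕0⊕0⊕1 = 1
s2 (pos 2,3,6,7,10,11,14,15): 1⊕0⊕1⊕0⊕1⊕0⊕0⊕1 = 0
s4 (pos 4,5,6,7,12,13,14,15): 1⊕1⊕1⊕0⊕1⊕0⊕0⊕1 = 1
s8 (pos 8,9,10,11,12,13,14,15): 1⊕1⊕1⊕0⊕1⊕0⊕0⊕1 = 1
Syndrome s8…s1 = 1101 → error at position 13.
Flip position 13: 010111011101001 → 010111011101101
Read data bits from positions 3,5,6,7,9,10,11,12,13,14,15: 01101101101

01101101101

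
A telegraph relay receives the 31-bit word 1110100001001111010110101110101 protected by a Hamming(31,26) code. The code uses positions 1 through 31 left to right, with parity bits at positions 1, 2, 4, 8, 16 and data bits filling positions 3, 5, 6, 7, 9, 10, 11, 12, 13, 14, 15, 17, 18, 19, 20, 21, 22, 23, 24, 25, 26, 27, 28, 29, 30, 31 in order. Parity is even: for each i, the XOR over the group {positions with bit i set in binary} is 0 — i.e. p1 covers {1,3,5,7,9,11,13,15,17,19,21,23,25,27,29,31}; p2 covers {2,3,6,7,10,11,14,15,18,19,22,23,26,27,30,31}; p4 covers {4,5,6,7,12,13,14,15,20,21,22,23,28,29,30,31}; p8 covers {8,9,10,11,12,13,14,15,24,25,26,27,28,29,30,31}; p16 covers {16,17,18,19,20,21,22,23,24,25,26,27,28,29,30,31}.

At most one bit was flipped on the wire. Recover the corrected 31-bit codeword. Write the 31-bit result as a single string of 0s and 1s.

s1 (pos 1,3,5,7,9,11,13,15,17,19,21,23,25,27,29,31): 1⊕1⊕1⊕0⊕0⊕0⊕1⊕1⊕0⊕0⊕1⊕1⊕1⊕1⊕1⊕1 = 1
s2 (pos 2,3,6,7,10,11,14,15,18,19,22,23,26,27,30,31): 1⊕1⊕0⊕0⊕1⊕0⊕1⊕1⊕1⊕0⊕0⊕1⊕1⊕1⊕0⊕1 = 0
s4 (pos 4,5,6,7,12,13,14,15,20,21,22,23,28,29,30,31): 0⊕1⊕0⊕0⊕0⊕1⊕1⊕1⊕1⊕1⊕0⊕1⊕0⊕1⊕0⊕1 = 1
s8 (pos 8,9,10,11,12,13,14,15,24,25,26,27,28,29,30,31): 0⊕0⊕1⊕0⊕0⊕1⊕1⊕1⊕0⊕1⊕1⊕1⊕0⊕1⊕0⊕1 = 1
s16 (pos 16,17,18,19,20,21,22,23,24,25,26,27,28,29,30,31): 1⊕0⊕1⊕0⊕1⊕1⊕0⊕1⊕0⊕1⊕1⊕1⊕0⊕1⊕0⊕1 = 0
Syndrome s16…s1 = 01101 → error at position 13.
Flip position 13: 1110100001001111010110101110101 → 1110100001000111010110101110101

1110100001000111010110101110101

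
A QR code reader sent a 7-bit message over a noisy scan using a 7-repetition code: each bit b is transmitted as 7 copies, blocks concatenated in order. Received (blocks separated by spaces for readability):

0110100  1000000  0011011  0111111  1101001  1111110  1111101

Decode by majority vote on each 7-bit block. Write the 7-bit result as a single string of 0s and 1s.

Block 1 (0110100): 3 ones → 0
Block 2 (1000000): 1 one → 0
Block 3 (0011011): 4 ones → 1
Block 4 (0111111): 6 ones → 1
Block 5 (1101001): 4 ones → 1
Block 6 (1111110): 6 ones → 1
Block 7 (1111101): 6 ones → 1

0011111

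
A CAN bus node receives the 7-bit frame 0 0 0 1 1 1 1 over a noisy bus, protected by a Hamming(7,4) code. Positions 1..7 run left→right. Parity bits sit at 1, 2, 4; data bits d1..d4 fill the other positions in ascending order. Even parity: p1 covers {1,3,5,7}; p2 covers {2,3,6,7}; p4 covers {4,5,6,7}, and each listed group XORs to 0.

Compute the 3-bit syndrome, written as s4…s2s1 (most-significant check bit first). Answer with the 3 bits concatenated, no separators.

000

s1 (pos 1,3,5,7): 0⊕0⊕1⊕1 = 0
s2 (pos 2,3,6,7): 0⊕0⊕1⊕1 = 0
s4 (pos 4,5,6,7): 1⊕1⊕1⊕1 = 0
Syndrome s4…s1 = 000 → no error.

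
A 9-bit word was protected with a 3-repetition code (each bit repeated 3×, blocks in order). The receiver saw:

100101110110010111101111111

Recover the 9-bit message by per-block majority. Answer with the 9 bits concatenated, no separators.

011101111

Block 1 (100): 1 one → 0
Block 2 (101): 2 ones → 1
Block 3 (110): 2 ones → 1
Block 4 (110): 2 ones → 1
Block 5 (010): 1 one → 0
Block 6 (111): 3 ones → 1
Block 7 (101): 2 ones → 1
Block 8 (111): 3 ones → 1
Block 9 (111): 3 ones → 1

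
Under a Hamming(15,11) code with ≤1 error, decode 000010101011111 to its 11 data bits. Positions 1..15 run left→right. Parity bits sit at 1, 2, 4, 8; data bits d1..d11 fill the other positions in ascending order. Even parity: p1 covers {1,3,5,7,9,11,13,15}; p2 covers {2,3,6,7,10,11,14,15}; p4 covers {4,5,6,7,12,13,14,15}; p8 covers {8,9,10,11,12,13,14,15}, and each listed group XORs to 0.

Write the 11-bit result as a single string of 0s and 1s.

s1 (pos 1,3,5,7,9,11,13,15): 0⊕0⊕1⊕1⊕1⊕1⊕1⊕1 = 0
s2 (pos 2,3,6,7,10,11,14,15): 0⊕0⊕0⊕1⊕0⊕1⊕1⊕1 = 0
s4 (pos 4,5,6,7,12,13,14,15): 0⊕1⊕0⊕1⊕1⊕1⊕1⊕1 = 0
s8 (pos 8,9,10,11,12,13,14,15): 0⊕1⊕0⊕1⊕1⊕1⊕1⊕1 = 0
Syndrome s8…s1 = 0000 → no error.
Read data bits from positions 3,5,6,7,9,10,11,12,13,14,15: 01011011111

01011011111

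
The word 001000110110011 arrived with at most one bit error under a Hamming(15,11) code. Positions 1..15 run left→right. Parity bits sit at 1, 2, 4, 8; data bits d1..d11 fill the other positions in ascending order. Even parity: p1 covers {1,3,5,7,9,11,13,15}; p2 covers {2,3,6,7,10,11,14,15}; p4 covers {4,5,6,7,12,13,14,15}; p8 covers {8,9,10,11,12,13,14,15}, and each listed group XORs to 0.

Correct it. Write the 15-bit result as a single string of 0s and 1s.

001000110111011

s1 (pos 1,3,5,7,9,11,13,15): 0⊕1⊕0⊕1⊕0⊕1⊕0⊕1 = 0
s2 (pos 2,3,6,7,10,11,14,15): 0⊕1⊕0⊕1⊕1⊕1⊕1⊕1 = 0
s4 (pos 4,5,6,7,12,13,14,15): 0⊕0⊕0⊕1⊕0⊕0⊕1⊕1 = 1
s8 (pos 8,9,10,11,12,13,14,15): 1⊕0⊕1⊕1⊕0⊕0⊕1⊕1 = 1
Syndrome s8…s1 = 1100 → error at position 12.
Flip position 12: 001000110110011 → 001000110111011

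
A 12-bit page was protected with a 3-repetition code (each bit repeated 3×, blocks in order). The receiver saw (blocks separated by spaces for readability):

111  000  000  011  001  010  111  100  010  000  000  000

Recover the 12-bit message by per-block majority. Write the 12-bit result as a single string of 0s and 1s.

Block 1 (111): 3 ones → 1
Block 2 (000): 0 ones → 0
Block 3 (000): 0 ones → 0
Block 4 (011): 2 ones → 1
Block 5 (001): 1 one → 0
Block 6 (010): 1 one → 0
Block 7 (111): 3 ones → 1
Block 8 (100): 1 one → 0
Block 9 (010): 1 one → 0
Block 10 (000): 0 ones → 0
Block 11 (000): 0 ones → 0
Block 12 (000): 0 ones → 0

100100100000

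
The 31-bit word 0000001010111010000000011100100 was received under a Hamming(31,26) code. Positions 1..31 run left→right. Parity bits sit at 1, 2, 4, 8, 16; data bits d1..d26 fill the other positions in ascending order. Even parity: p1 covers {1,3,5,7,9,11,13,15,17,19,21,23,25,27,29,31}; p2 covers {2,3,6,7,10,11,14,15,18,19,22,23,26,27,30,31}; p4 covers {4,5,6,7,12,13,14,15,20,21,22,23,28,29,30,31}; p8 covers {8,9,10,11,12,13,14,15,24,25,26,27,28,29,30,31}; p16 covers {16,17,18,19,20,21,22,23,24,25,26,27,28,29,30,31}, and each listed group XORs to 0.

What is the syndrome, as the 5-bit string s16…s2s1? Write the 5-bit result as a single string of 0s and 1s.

01101

s1 (pos 1,3,5,7,9,11,13,15,17,19,21,23,25,27,29,31): 0⊕0⊕0⊕1⊕1⊕1⊕1⊕1⊕0⊕0⊕0⊕0⊕1⊕0⊕1⊕0 = 1
s2 (pos 2,3,6,7,10,11,14,15,18,19,22,23,26,27,30,31): 0⊕0⊕0⊕1⊕0⊕1⊕0⊕1⊕0⊕0⊕0⊕0⊕1⊕0⊕0⊕0 = 0
s4 (pos 4,5,6,7,12,13,14,15,20,21,22,23,28,29,30,31): 0⊕0⊕0⊕1⊕1⊕1⊕0⊕1⊕0⊕0⊕0⊕0⊕0⊕1⊕0⊕0 = 1
s8 (pos 8,9,10,11,12,13,14,15,24,25,26,27,28,29,30,31): 0⊕1⊕0⊕1⊕1⊕1⊕0⊕1⊕1⊕1⊕1⊕0⊕0⊕1⊕0⊕0 = 1
s16 (pos 16,17,18,19,20,21,22,23,24,25,26,27,28,29,30,31): 0⊕0⊕0⊕0⊕0⊕0⊕0⊕0⊕1⊕1⊕1⊕0⊕0⊕1⊕0⊕0 = 0
Syndrome s16…s1 = 01101 → error at position 13.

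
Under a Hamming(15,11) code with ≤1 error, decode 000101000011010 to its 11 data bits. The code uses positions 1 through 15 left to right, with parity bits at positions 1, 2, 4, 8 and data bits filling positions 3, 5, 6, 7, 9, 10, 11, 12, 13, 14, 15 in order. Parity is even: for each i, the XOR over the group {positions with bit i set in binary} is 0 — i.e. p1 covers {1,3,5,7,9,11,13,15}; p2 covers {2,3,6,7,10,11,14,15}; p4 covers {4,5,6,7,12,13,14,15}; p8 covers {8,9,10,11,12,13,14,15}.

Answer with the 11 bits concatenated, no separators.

s1 (pos 1,3,5,7,9,11,13,15): 0⊕0⊕0⊕0⊕0⊕1⊕0⊕0 = 1
s2 (pos 2,3,6,7,10,11,14,15): 0⊕0⊕1⊕0⊕0⊕1⊕1⊕0 = 1
s4 (pos 4,5,6,7,12,13,14,15): 1⊕0⊕1⊕0⊕1⊕0⊕1⊕0 = 0
s8 (pos 8,9,10,11,12,13,14,15): 0⊕0⊕0⊕1⊕1⊕0⊕1⊕0 = 1
Syndrome s8…s1 = 1011 → error at position 11.
Flip position 11: 000101000011010 → 000101000001010
Read data bits from positions 3,5,6,7,9,10,11,12,13,14,15: 00100001010

00100001010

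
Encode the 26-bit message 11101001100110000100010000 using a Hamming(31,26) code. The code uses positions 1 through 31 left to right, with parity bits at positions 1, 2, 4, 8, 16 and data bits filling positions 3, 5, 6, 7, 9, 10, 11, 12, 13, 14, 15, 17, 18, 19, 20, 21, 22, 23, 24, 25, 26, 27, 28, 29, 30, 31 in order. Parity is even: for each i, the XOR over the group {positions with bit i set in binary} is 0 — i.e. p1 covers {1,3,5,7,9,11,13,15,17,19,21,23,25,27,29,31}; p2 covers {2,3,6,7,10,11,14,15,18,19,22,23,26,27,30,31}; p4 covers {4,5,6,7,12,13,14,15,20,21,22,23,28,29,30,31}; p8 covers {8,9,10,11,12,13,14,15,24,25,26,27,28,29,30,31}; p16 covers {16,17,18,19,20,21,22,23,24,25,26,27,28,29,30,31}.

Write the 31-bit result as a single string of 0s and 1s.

1111110010011000110000100010000

Place data at non-parity positions: p1 p2 1 p4 1 1 0 p8 1 0 0 1 1 0 0 p16 1 1 0 0 0 0 1 0 0 0 1 0 0 0 0
p1 (pos 1,3,5,7,9,11,13,15,17,19,21,23,25,27,29,31): XOR of data positions = 1⊕1⊕0⊕1⊕0⊕1⊕0⊕1⊕0⊕0⊕1⊕0⊕1⊕0⊕0 = 1
p2 (pos 2,3,6,7,10,11,14,15,18,19,22,23,26,27,30,31): XOR of data positions = 1⊕1⊕0⊕0⊕0⊕0⊕0⊕1⊕0⊕0⊕1⊕0⊕1⊕0⊕0 = 1
p4 (pos 4,5,6,7,12,13,14,15,20,21,22,23,28,29,30,31): XOR of data positions = 1⊕1⊕0⊕1⊕1⊕0⊕0⊕0⊕0⊕0⊕1⊕0⊕0⊕0⊕0 = 1
p8 (pos 8,9,10,11,12,13,14,15,24,25,26,27,28,29,30,31): XOR of data positions = 1⊕0⊕0⊕1⊕1⊕0⊕0⊕0⊕0⊕0⊕1⊕0⊕0⊕0⊕0 = 0
p16 (pos 16,17,18,19,20,21,22,23,24,25,26,27,28,29,30,31): XOR of data positions = 1⊕1⊕0⊕0⊕0⊕0⊕1⊕0⊕0⊕0⊕1⊕0⊕0⊕0⊕0 = 0
Codeword: 1111110010011000110000100010000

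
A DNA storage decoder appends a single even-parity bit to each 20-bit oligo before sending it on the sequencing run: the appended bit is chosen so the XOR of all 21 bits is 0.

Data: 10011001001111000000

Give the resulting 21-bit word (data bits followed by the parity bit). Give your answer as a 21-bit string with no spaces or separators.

XOR of the 20 data bits: 1⊕0⊕0⊕1⊕1⊕0⊕0⊕1⊕0⊕0⊕1⊕1⊕1⊕1⊕0⊕0⊕0⊕0⊕0⊕0 = 0
Parity bit = 0 (so all 21 bits XOR to 0).

100110010011110000000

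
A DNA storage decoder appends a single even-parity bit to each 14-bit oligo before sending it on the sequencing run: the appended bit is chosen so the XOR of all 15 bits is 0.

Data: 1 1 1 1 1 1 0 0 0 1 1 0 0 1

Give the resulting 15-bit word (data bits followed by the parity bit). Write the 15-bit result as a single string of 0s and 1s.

XOR of the 14 data bits: 1⊕1⊕1⊕1⊕1⊕1⊕0⊕0⊕0⊕1⊕1⊕0⊕0⊕1 = 1
Parity bit = 1 (so all 15 bits XOR to 0).

111111000110011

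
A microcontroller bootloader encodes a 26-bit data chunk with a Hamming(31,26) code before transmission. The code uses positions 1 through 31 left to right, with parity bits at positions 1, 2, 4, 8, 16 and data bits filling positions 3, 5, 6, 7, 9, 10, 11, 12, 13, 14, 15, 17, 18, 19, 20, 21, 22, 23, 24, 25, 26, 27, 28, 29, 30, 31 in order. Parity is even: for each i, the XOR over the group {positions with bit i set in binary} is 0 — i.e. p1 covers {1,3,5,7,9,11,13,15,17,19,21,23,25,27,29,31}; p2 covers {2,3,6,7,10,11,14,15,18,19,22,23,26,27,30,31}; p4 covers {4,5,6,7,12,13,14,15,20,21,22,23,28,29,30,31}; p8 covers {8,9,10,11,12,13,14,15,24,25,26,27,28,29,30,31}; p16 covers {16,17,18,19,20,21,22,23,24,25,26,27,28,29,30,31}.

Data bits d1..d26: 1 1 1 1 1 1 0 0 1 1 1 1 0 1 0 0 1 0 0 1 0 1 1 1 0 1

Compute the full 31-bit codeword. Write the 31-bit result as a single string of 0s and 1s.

Place data at non-parity positions: p1 p2 1 p4 1 1 1 p8 1 1 0 0 1 1 1 p16 1 0 1 0 0 1 0 0 1 0 1 1 1 0 1
p1 (pos 1,3,5,7,9,11,13,15,17,19,21,23,25,27,29,31): XOR of data positions = 1⊕1⊕1⊕1⊕0⊕1⊕1⊕1⊕1⊕0⊕0⊕1⊕1⊕1⊕1 = 0
p2 (pos 2,3,6,7,10,11,14,15,18,19,22,23,26,27,30,31): XOR of data positions = 1⊕1⊕1⊕1⊕0⊕1⊕1⊕0⊕1⊕1⊕0⊕0⊕1⊕0⊕1 = 0
p4 (pos 4,5,6,7,12,13,14,15,20,21,22,23,28,29,30,31): XOR of data positions = 1⊕1⊕1⊕0⊕1⊕1⊕1⊕0⊕0⊕1⊕0⊕1⊕1⊕0⊕1 = 0
p8 (pos 8,9,10,11,12,13,14,15,24,25,26,27,28,29,30,31): XOR of data positions = 1⊕1⊕0⊕0⊕1⊕1⊕1⊕0⊕1⊕0⊕1⊕1⊕1⊕0⊕1 = 0
p16 (pos 16,17,18,19,20,21,22,23,24,25,26,27,28,29,30,31): XOR of data positions = 1⊕0⊕1⊕0⊕0⊕1⊕0⊕0⊕1⊕0⊕1⊕1⊕1⊕0⊕1 = 0
Codeword: 0010111011001110101001001011101

0010111011001110101001001011101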